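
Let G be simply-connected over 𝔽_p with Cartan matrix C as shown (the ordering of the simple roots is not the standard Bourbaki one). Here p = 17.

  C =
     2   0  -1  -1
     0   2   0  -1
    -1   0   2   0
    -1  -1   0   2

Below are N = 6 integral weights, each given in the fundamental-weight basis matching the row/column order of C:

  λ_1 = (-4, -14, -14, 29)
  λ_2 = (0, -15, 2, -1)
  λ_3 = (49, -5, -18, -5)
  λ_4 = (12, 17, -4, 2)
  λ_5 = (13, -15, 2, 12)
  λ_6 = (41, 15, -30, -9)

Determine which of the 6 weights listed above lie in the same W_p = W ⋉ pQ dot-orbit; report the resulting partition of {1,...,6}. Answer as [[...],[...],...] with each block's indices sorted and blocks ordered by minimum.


Root system A_4: the 4×4 matrix C matches after relabeling.

Ā_17 reps of the 6 weights (A_4, coords as presented):

  λ_1 → (3, 0, 10, 1) · λ_2 → (3, 0, 10, 1) · λ_3 → (4, 0, 4, 1) · λ_4 → (3, 0, 10, 1) · λ_5 → (3, 0, 10, 1) · λ_6 → (4, 0, 4, 1)

2 distinct reps among the 6 weights ⇒ 2 W_17-linkage classes:

[[1, 2, 4, 5], [3, 6]]


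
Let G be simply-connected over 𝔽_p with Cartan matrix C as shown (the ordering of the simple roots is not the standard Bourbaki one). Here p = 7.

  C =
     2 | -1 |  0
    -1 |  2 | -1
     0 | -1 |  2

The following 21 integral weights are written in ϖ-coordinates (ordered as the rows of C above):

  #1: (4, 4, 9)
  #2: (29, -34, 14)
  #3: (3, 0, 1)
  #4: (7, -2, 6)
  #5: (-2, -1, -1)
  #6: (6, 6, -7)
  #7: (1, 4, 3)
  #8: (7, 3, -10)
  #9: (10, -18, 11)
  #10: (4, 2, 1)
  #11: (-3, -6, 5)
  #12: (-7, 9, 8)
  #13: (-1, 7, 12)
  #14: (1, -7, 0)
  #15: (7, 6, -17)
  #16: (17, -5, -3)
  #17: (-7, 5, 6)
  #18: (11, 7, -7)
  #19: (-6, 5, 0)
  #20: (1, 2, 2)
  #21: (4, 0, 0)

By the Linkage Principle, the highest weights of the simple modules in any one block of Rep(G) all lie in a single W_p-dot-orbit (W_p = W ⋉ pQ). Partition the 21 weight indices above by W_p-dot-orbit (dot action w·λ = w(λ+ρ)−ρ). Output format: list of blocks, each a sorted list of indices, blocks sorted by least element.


Cartan matrix: type A_3 (|W|=24); un-permuting the 3 rows.

Alcove-folded reps (p=7, 21 weights, presented ϖ-order):

  1: (1, 3, 2) · 2: (2, 2, 1) · 3: (4, 1, 2) · 4: (0, 0, 1) · 5: (0, 0, 1) · 6: (0, 0, 1) · 7: (2, 3, 0) · 8: (2, 2, 1) · 9: (1, 3, 2) · 10: (2, 2, 1) · 11: (5, 1, 1) · 12: (1, 3, 2) · 13: (0, 0, 1) · 14: (1, 3, 2) · 15: (5, 1, 1) · 16: (4, 1, 2) · 17: (0, 0, 1) · 18: (5, 1, 1) · 19: (5, 1, 1) · 20: (1, 3, 2) · 21: (5, 1, 1)

Partition of {1..21} into 6 W_7-dot-orbits:

[[1, 9, 12, 14, 20], [2, 8, 10], [3, 16], [4, 5, 6, 13, 17], [7], [11, 15, 18, 19, 21]]


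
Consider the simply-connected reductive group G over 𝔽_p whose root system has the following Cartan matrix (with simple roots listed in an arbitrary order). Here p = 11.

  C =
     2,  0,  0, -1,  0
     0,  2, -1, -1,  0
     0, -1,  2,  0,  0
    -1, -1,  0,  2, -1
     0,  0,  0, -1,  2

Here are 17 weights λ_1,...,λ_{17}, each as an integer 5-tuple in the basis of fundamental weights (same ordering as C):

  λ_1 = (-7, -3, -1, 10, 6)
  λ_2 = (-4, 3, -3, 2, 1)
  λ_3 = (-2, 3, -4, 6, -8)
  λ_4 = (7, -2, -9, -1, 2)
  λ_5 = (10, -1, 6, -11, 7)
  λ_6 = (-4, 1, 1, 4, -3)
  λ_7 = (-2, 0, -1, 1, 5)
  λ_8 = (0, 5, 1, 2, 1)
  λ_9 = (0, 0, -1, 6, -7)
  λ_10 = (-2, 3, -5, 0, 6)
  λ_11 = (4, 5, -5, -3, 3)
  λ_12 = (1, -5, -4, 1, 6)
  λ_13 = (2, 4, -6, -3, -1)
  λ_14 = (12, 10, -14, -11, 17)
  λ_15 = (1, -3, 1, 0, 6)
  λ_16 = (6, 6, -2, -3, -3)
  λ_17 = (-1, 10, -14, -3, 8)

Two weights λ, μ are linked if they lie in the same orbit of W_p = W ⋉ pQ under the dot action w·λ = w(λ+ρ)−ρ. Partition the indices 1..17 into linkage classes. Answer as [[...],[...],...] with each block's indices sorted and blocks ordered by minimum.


Root system D_5: the 5×5 matrix C matches after relabeling.

W_11-reps of the 17 weights in Ā_11 (same 5-coord order as C):

    λ_1 → (1, 0, 3, 1, 0)
    λ_2 → (3, 2, 2, 0, 2)
    λ_3 → (0, 0, 3, 1, 6)
    λ_4 → (1, 1, 0, 1, 6)
    λ_5 → (1, 0, 3, 1, 0)
    λ_6 → (3, 2, 2, 0, 2)
    λ_7 → (1, 1, 0, 1, 6)
    λ_8 → (1, 0, 3, 1, 0)
    λ_9 → (1, 1, 0, 1, 6)
    λ_10 → (0, 0, 3, 1, 6)
    λ_11 → (3, 2, 2, 0, 2)
    λ_12 → (3, 2, 2, 0, 2)
    λ_13 → (1, 0, 3, 1, 0)
    λ_14 → (1, 1, 0, 1, 6)
    λ_15 → (1, 1, 0, 1, 6)
    λ_16 → (3, 1, 0, 1, 2)
    λ_17 → (3, 2, 2, 0, 2)

5 distinct reps among the 17 weights ⇒ 5 W_11-linkage classes:

[[1, 5, 8, 13], [2, 6, 11, 12, 17], [3, 10], [4, 7, 9, 14, 15], [16]]


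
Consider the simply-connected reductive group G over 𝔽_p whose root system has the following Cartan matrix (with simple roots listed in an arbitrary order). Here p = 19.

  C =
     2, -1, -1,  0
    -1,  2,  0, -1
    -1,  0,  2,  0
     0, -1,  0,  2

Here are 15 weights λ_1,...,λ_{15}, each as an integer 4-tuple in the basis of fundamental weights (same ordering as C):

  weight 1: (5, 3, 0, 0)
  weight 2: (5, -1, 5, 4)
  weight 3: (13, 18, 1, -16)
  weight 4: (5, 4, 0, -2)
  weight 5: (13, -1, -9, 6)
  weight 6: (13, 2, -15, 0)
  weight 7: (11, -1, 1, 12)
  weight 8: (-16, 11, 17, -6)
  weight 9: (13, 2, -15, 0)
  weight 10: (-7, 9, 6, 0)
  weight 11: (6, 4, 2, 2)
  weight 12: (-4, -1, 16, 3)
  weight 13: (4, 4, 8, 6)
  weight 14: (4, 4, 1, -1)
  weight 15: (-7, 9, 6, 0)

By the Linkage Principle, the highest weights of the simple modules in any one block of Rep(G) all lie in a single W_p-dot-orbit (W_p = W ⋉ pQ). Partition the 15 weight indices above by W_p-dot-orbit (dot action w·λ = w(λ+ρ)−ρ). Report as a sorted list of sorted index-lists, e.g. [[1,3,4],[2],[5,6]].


C ↔ A_4 under row/col permutation; |W(A_4)| = 120.

Ā_19 reps of the 15 weights (A_4, coords as presented):

  λ_1+ρ ↦ (6, 4, 1, 1) · λ_2+ρ ↦ (6, 0, 6, 5) · λ_3+ρ ↦ (0, 3, 14, 1) · λ_4+ρ ↦ (6, 4, 1, 1) · λ_5+ρ ↦ (6, 0, 6, 5) · λ_6+ρ ↦ (0, 3, 14, 1) · λ_7+ρ ↦ (6, 0, 6, 5) · λ_8+ρ ↦ (7, 5, 3, 3) · λ_9+ρ ↦ (0, 3, 14, 1) · λ_10+ρ ↦ (6, 4, 1, 1) · λ_11+ρ ↦ (7, 5, 3, 3) · λ_12+ρ ↦ (0, 3, 14, 1) · λ_13+ρ ↦ (5, 5, 2, 0) · λ_14+ρ ↦ (5, 5, 2, 0) · λ_15+ρ ↦ (6, 4, 1, 1)

Grouping the 15 weights by Ā_19-representative: 5 linkage classes.

[[1, 4, 10, 15], [2, 5, 7], [3, 6, 9, 12], [8, 11], [13, 14]]


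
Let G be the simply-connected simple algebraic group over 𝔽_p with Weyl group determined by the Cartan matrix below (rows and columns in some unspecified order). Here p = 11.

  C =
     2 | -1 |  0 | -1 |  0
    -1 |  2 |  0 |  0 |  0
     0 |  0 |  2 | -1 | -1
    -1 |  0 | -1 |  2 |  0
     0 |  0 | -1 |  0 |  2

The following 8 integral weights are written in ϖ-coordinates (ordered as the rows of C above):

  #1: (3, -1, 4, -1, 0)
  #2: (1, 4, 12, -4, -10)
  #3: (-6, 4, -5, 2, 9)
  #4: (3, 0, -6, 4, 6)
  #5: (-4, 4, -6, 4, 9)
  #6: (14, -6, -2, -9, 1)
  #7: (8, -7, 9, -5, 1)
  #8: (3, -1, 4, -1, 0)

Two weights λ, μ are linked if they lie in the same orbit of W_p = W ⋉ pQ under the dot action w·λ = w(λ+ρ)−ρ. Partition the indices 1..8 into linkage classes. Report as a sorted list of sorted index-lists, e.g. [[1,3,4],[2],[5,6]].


C ↔ A_5 under row/col permutation; |W(A_5)| = 720.

Folding the 8 weights λ_j+ρ into Ā_11 (reps in the given 5-coord order):

    λ_1+ρ ↦ (4, 0, 5, 0, 1)
    λ_2+ρ ↦ (1, 1, 1, 1, 3)
    λ_3+ρ ↦ (0, 1, 2, 3, 4)
    λ_4+ρ ↦ (4, 0, 5, 0, 1)
    λ_5+ρ ↦ (0, 1, 2, 3, 4)
    λ_6+ρ ↦ (1, 1, 1, 1, 3)
    λ_7+ρ ↦ (0, 1, 2, 3, 4)
    λ_8+ρ ↦ (4, 0, 5, 0, 1)

3 distinct reps among the 8 weights ⇒ 3 W_11-linkage classes:

[[1, 4, 8], [2, 6], [3, 5, 7]]


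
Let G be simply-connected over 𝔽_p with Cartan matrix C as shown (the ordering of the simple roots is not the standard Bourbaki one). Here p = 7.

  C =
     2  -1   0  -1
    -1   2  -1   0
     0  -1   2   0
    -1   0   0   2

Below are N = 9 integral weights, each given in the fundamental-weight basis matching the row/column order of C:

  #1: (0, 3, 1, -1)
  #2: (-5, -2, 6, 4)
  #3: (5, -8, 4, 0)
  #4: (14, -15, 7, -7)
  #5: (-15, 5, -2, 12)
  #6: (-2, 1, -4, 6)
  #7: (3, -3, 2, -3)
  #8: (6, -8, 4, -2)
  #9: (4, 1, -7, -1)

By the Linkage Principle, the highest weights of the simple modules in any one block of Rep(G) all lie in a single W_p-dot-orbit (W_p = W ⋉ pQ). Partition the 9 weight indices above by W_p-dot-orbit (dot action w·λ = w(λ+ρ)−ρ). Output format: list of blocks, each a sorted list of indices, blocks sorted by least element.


Cartan matrix: type A_4 (|W|=120); un-permuting the 4 rows.

λ_j+ρ reflected into Ā_7 (⟨·,θ^∨⟩≤7); 4-tuples as given:

  1: (1, 4, 2, 0);  2: (1, 4, 2, 0);  3: (1, 4, 2, 0);  4: (1, 1, 0, 4);  5: (1, 1, 0, 4);  6: (1, 1, 0, 4);  7: (0, 2, 1, 2);  8: (1, 4, 2, 0);  9: (1, 4, 2, 0)

These 9 weights hit 3 W_7-dot-orbits; sizes (5, 3, 1):

[[1, 2, 3, 8, 9], [4, 5, 6], [7]]


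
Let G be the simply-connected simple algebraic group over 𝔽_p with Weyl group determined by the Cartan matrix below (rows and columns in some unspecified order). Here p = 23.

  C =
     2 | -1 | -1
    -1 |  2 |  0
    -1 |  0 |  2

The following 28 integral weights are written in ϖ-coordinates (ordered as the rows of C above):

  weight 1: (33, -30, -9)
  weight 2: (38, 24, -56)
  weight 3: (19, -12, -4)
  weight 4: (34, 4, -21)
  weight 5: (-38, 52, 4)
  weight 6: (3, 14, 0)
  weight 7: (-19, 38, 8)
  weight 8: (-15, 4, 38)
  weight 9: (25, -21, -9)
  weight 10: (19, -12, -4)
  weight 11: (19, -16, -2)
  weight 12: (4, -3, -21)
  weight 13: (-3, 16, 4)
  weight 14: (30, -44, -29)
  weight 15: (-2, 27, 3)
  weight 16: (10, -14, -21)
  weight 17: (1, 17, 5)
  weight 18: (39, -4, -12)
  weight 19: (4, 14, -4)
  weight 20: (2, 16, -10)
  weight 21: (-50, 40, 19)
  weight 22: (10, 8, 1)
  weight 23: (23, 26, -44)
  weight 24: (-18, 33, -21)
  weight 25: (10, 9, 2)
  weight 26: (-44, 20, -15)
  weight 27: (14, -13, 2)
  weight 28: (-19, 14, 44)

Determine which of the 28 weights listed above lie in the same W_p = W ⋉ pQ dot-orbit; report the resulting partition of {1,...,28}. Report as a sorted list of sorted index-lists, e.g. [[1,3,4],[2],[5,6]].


Root system A_3: the 3×3 matrix C matches after relabeling.

Ā_23 reps of the 28 weights (A_3, coords as presented):

  [1] (3, 12, 3)
  [2] (2, 5, 7)
  [3] (6, 11, 3)
  [4] (3, 12, 3)
  [5] (2, 5, 7)
  [6] (4, 15, 1)
  [7] (2, 5, 7)
  [8] (2, 5, 7)
  [9] (2, 15, 3)
  [10] (6, 11, 3)
  [11] (4, 15, 1)
  [12] (2, 15, 3)
  [13] (2, 15, 3)
  [14] (3, 12, 3)
  [15] (4, 15, 1)
  [16] (11, 9, 2)
  [17] (2, 15, 3)
  [18] (6, 11, 3)
  [19] (2, 15, 3)
  [20] (6, 11, 3)
  [21] (3, 12, 3)
  [22] (11, 9, 2)
  [23] (4, 15, 1)
  [24] (6, 11, 3)
  [25] (11, 9, 2)
  [26] (11, 9, 2)
  [27] (3, 12, 3)
  [28] (4, 15, 1)

Partition of {1..28} into 6 W_23-dot-orbits:

[[1, 4, 14, 21, 27], [2, 5, 7, 8], [3, 10, 18, 20, 24], [6, 11, 15, 23, 28], [9, 12, 13, 17, 19], [16, 22, 25, 26]]


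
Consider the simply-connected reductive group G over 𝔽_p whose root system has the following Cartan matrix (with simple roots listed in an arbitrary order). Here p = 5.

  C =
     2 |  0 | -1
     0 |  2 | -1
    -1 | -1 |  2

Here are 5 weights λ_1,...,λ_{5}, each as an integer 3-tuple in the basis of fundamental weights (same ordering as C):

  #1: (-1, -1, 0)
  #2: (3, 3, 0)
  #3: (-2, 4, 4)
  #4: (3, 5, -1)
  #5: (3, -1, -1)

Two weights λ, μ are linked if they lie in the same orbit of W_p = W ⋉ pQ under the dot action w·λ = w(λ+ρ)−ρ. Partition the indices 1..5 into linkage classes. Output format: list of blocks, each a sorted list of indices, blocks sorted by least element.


Dynkin diagram of C (from the 4 off-diagonal −1 entries): A_3.

Folding the 5 weights λ_j+ρ into Ā_5 (reps in the given 3-coord order):

  1: (0, 0, 1)
  2: (0, 0, 1)
  3: (4, 0, 0)
  4: (0, 0, 1)
  5: (4, 0, 0)

Partition of {1..5} into 2 W_5-dot-orbits:

[[1, 2, 4], [3, 5]]


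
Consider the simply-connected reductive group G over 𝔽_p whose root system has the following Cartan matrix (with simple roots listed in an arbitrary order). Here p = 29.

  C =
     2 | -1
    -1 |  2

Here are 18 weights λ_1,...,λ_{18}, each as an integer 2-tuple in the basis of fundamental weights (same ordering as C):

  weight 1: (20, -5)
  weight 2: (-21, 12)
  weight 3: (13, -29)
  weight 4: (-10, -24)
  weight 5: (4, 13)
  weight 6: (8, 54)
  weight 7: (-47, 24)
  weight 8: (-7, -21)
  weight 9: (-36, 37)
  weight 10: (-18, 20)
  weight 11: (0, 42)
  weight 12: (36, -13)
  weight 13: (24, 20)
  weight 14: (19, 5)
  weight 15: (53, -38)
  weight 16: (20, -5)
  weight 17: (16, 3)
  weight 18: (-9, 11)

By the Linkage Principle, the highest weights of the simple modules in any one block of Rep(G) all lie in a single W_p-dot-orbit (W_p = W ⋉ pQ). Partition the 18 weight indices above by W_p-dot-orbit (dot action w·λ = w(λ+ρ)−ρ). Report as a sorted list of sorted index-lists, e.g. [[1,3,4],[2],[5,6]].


Cartan matrix: type A_2 (|W|=6); un-permuting the 2 rows.

W_29-reps of the 18 weights in Ā_29 (same 2-coord order as C):

    λ_1 → (17, 4)
    λ_2 → (13, 7)
    λ_3 → (14, 14)
    λ_4 → (20, 6)
    λ_5 → (5, 14)
    λ_6 → (20, 6)
    λ_7 → (8, 4)
    λ_8 → (20, 6)
    λ_9 → (20, 6)
    λ_10 → (17, 4)
    λ_11 → (14, 14)
    λ_12 → (17, 4)
    λ_13 → (8, 4)
    λ_14 → (20, 6)
    λ_15 → (8, 4)
    λ_16 → (17, 4)
    λ_17 → (17, 4)
    λ_18 → (8, 4)

6 distinct reps among the 18 weights ⇒ 6 W_29-linkage classes:

[[1, 10, 12, 16, 17], [2], [3, 11], [4, 6, 8, 9, 14], [5], [7, 13, 15, 18]]


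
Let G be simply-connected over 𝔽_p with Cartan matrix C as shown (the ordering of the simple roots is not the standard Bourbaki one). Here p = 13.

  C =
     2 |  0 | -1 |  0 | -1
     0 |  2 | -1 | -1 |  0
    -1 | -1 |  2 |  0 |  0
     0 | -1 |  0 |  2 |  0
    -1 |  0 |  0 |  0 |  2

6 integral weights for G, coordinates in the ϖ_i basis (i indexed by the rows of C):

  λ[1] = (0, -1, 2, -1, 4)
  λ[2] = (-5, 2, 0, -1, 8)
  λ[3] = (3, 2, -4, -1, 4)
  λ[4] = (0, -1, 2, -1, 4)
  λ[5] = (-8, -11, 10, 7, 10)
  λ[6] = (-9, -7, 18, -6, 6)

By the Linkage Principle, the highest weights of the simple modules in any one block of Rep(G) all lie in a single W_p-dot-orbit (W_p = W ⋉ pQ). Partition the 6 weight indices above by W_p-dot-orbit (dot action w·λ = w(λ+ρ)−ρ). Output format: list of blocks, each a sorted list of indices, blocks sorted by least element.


A_5 Cartan matrix, 5 simple roots permuted; ρ=(1,1,1,1,1).

Each λ_j+ρ reduced to Ā_13; 5-tuples below use C's row order:

    λ_1+ρ ↦ (1, 0, 3, 0, 5)
    λ_2+ρ ↦ (1, 0, 3, 0, 5)
    λ_3+ρ ↦ (1, 0, 3, 0, 5)
    λ_4+ρ ↦ (1, 0, 3, 0, 5)
    λ_5+ρ ↦ (1, 2, 6, 0, 2)
    λ_6+ρ ↦ (2, 5, 0, 0, 5)

These 6 weights hit 3 W_13-dot-orbits; sizes (4, 1, 1):

[[1, 2, 3, 4], [5], [6]]


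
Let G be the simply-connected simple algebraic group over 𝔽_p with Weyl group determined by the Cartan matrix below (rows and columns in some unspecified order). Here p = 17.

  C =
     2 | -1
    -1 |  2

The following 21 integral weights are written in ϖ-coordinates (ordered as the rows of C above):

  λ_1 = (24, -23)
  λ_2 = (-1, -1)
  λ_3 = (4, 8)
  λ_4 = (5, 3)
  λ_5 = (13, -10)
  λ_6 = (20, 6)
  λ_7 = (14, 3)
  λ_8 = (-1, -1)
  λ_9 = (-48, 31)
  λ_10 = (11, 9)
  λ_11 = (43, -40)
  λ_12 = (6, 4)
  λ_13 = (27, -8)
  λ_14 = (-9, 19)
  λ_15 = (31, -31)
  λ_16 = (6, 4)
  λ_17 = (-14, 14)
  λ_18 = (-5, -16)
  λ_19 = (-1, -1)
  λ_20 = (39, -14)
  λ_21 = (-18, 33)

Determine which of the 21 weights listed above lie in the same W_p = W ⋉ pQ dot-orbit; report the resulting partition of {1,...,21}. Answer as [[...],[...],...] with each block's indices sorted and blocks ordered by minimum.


C ↔ A_2 under row/col permutation; |W(A_2)| = 6.

Alcove-folded reps (p=17, 21 weights, presented ϖ-order):

  λ_1 → (5, 9);  λ_2 → (0, 0);  λ_3 → (5, 9);  λ_4 → (6, 4);  λ_5 → (5, 9);  λ_6 → (6, 4);  λ_7 → (13, 2);  λ_8 → (0, 0);  λ_9 → (13, 2);  λ_10 → (7, 5);  λ_11 → (7, 5);  λ_12 → (7, 5);  λ_13 → (6, 4);  λ_14 → (5, 9);  λ_15 → (13, 2);  λ_16 → (7, 5);  λ_17 → (13, 2);  λ_18 → (13, 2);  λ_19 → (0, 0);  λ_20 → (6, 4);  λ_21 → (0, 0)

Grouping the 21 weights by Ā_17-representative: 5 linkage classes.

[[1, 3, 5, 14], [2, 8, 19, 21], [4, 6, 13, 20], [7, 9, 15, 17, 18], [10, 11, 12, 16]]


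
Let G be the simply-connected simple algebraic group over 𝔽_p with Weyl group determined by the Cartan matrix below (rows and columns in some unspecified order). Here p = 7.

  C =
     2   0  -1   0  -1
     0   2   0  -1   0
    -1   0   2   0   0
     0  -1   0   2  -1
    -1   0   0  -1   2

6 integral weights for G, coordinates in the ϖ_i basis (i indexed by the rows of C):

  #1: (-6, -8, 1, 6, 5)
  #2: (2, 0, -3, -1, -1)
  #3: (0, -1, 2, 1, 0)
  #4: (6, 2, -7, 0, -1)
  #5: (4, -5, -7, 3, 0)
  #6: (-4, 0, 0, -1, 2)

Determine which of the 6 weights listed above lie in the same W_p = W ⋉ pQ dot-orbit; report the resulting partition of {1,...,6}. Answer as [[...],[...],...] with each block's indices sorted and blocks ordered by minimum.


C ↔ A_5 under row/col permutation; |W(A_5)| = 720.

W_7-reps of the 6 weights in Ā_7 (same 5-coord order as C):

  λ_1 → (1, 1, 2, 0, 0) · λ_2 → (1, 1, 2, 0, 0) · λ_3 → (1, 0, 3, 2, 1) · λ_4 → (1, 1, 2, 0, 0) · λ_5 → (1, 1, 2, 0, 0) · λ_6 → (1, 1, 2, 0, 0)

Partition of {1..6} into 2 W_7-dot-orbits:

[[1, 2, 4, 5, 6], [3]]


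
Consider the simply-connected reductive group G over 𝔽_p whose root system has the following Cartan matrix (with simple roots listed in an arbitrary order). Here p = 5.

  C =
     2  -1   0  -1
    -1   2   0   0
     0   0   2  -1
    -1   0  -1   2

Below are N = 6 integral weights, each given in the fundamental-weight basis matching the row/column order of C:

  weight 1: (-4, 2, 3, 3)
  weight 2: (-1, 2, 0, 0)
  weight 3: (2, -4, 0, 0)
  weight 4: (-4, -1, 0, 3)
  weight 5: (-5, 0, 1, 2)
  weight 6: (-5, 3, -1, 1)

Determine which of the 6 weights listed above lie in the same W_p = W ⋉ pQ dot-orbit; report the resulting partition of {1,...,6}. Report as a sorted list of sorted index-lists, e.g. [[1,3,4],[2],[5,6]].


A_4 Cartan matrix, 4 simple roots permuted; ρ=(1,1,1,1).

Folding the 6 weights λ_j+ρ into Ā_5 (reps in the given 4-coord order):

  [1] (0, 3, 1, 1)
  [2] (0, 3, 1, 1)
  [3] (0, 3, 1, 1)
  [4] (0, 3, 1, 1)
  [5] (0, 3, 1, 1)
  [6] (2, 0, 2, 0)

Grouping the 6 weights by Ā_5-representative: 2 linkage classes.

[[1, 2, 3, 4, 5], [6]]


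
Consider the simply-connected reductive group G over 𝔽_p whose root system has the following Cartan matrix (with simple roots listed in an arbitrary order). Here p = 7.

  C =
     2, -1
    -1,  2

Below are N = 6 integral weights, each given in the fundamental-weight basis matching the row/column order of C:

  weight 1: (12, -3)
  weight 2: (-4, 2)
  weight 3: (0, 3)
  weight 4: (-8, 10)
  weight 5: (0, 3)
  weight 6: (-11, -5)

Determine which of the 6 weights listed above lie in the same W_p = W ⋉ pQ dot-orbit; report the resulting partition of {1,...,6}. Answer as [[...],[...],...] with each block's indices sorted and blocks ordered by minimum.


C ↔ A_2 under row/col permutation; |W(A_2)| = 6.

λ_j+ρ reflected into Ā_7 (⟨·,θ^∨⟩≤7); 2-tuples as given:

    λ_1+ρ ↦ (1, 4)
    λ_2+ρ ↦ (3, 0)
    λ_3+ρ ↦ (1, 4)
    λ_4+ρ ↦ (3, 0)
    λ_5+ρ ↦ (1, 4)
    λ_6+ρ ↦ (3, 0)

These 6 weights hit 2 W_7-dot-orbits; sizes (3, 3):

[[1, 3, 5], [2, 4, 6]]


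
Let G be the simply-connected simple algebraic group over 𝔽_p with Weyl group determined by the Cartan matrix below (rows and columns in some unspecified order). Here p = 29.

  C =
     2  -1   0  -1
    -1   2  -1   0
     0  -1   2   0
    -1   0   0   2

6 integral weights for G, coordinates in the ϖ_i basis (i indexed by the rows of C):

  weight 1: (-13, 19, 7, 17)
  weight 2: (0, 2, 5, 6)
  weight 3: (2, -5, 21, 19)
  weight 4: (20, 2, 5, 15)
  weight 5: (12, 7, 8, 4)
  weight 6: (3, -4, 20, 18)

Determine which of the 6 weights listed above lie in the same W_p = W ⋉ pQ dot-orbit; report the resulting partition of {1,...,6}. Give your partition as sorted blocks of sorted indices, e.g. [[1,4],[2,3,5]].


A_4 Cartan matrix, 4 simple roots permuted; ρ=(1,1,1,1).

Each λ_j+ρ reduced to Ā_29; 4-tuples below use C's row order:

  λ_1+ρ ↦ (12, 8, 3, 1) · λ_2+ρ ↦ (1, 3, 6, 7) · λ_3+ρ ↦ (1, 3, 6, 7) · λ_4+ρ ↦ (12, 8, 3, 1) · λ_5+ρ ↦ (12, 8, 3, 1) · λ_6+ρ ↦ (1, 3, 6, 7)

Linkage partition of the 6 weights (2 classes, p=29):

[[1, 4, 5], [2, 3, 6]]


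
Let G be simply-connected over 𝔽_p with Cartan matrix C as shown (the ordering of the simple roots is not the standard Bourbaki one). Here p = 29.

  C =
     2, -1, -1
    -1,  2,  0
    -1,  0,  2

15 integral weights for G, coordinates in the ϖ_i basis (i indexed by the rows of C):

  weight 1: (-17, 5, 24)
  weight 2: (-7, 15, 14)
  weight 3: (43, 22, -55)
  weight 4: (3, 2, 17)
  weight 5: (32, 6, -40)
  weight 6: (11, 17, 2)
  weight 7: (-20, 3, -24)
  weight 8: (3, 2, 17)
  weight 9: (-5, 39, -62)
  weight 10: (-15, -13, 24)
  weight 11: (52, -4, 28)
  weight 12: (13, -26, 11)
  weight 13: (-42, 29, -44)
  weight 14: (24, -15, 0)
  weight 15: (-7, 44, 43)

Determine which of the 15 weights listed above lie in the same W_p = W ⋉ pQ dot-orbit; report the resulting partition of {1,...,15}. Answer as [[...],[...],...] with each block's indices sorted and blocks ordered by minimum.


Dynkin diagram of C (from the 4 off-diagonal −1 entries): A_3.

Alcove-folded reps (p=29, 15 weights, presented ϖ-order):

  1: (6, 10, 9)
  2: (6, 10, 9)
  3: (6, 10, 9)
  4: (4, 3, 18)
  5: (4, 6, 18)
  6: (11, 14, 1)
  7: (6, 10, 9)
  8: (4, 3, 18)
  9: (4, 3, 18)
  10: (11, 14, 1)
  11: (3, 5, 21)
  12: (11, 14, 1)
  13: (11, 14, 1)
  14: (11, 14, 1)
  15: (6, 10, 9)

Partition of {1..15} into 5 W_29-dot-orbits:

[[1, 2, 3, 7, 15], [4, 8, 9], [5], [6, 10, 12, 13, 14], [11]]


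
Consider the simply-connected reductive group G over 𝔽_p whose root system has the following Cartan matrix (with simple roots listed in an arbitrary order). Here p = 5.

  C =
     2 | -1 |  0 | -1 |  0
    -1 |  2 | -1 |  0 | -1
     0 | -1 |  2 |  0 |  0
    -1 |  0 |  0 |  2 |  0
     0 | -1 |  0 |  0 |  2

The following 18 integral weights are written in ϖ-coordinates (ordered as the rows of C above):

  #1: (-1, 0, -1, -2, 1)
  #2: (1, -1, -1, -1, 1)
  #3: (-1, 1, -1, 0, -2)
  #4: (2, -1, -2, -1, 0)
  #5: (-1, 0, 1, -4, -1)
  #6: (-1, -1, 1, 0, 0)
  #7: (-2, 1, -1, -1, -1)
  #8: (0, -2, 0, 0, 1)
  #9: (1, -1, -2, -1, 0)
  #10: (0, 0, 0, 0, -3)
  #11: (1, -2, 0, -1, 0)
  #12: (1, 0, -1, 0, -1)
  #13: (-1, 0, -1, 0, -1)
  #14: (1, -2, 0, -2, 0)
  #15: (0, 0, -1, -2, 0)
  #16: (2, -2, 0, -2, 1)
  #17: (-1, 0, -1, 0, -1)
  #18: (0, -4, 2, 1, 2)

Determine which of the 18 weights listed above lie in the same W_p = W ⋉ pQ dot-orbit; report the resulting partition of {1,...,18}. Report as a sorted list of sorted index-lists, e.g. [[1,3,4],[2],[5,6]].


Cartan matrix: type D_5 (|W|=1920); un-permuting the 5 rows.

Ā_5 reps of the 18 weights (D_5, coords as presented):

  λ_1+ρ ↦ (1, 0, 0, 0, 2) · λ_2+ρ ↦ (1, 0, 0, 0, 2) · λ_3+ρ ↦ (0, 1, 0, 1, 1) · λ_4+ρ ↦ (1, 1, 0, 0, 0) · λ_5+ρ ↦ (1, 0, 0, 0, 2) · λ_6+ρ ↦ (0, 0, 2, 1, 1) · λ_7+ρ ↦ (0, 1, 0, 1, 0) · λ_8+ρ ↦ (0, 1, 0, 1, 1) · λ_9+ρ ↦ (1, 1, 0, 0, 0) · λ_10+ρ ↦ (0, 1, 0, 1, 1) · λ_11+ρ ↦ (1, 1, 0, 0, 0) · λ_12+ρ ↦ (0, 1, 0, 1, 0) · λ_13+ρ ↦ (0, 1, 0, 1, 0) · λ_14+ρ ↦ (0, 1, 0, 1, 0) · λ_15+ρ ↦ (0, 1, 0, 1, 1) · λ_16+ρ ↦ (0, 1, 0, 1, 1) · λ_17+ρ ↦ (0, 1, 0, 1, 0) · λ_18+ρ ↦ (1, 1, 0, 0, 0)

5 distinct reps among the 18 weights ⇒ 5 W_5-linkage classes:

[[1, 2, 5], [3, 8, 10, 15, 16], [4, 9, 11, 18], [6], [7, 12, 13, 14, 17]]


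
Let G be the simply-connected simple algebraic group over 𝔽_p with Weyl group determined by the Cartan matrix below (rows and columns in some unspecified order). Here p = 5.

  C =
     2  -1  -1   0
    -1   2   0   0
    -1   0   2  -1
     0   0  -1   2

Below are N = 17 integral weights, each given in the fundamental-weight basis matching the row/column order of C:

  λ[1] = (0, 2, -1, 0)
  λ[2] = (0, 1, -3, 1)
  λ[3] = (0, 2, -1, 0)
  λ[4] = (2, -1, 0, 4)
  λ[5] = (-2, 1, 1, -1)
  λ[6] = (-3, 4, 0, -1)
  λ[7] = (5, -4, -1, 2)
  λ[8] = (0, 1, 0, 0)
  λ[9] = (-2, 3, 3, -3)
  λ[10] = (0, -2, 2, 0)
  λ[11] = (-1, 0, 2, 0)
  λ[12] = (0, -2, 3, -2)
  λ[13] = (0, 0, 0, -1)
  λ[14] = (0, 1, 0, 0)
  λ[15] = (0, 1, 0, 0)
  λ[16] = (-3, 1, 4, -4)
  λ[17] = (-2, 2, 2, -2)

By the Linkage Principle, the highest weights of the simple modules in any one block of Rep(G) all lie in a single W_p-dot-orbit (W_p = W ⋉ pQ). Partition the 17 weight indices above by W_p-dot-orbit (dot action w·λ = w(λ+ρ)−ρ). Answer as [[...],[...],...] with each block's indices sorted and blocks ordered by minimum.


Type A_4, rank 4, |W|=120; reorder rows/cols to standard.

λ_j+ρ reflected into Ā_5 (⟨·,θ^∨⟩≤5); 4-tuples as given:

  λ_1 → (1, 3, 0, 1) · λ_2 → (1, 1, 1, 0) · λ_3 → (1, 3, 0, 1) · λ_4 → (1, 3, 0, 1) · λ_5 → (1, 1, 1, 0) · λ_6 → (1, 3, 0, 1) · λ_7 → (1, 1, 1, 0) · λ_8 → (1, 2, 1, 1) · λ_9 → (1, 1, 1, 0) · λ_10 → (0, 1, 3, 1) · λ_11 → (0, 1, 3, 1) · λ_12 → (0, 1, 3, 1) · λ_13 → (1, 1, 1, 0) · λ_14 → (1, 2, 1, 1) · λ_15 → (1, 2, 1, 1) · λ_16 → (2, 0, 0, 3) · λ_17 → (1, 2, 1, 1)

Grouping the 17 weights by Ā_5-representative: 5 linkage classes.

[[1, 3, 4, 6], [2, 5, 7, 9, 13], [8, 14, 15, 17], [10, 11, 12], [16]]


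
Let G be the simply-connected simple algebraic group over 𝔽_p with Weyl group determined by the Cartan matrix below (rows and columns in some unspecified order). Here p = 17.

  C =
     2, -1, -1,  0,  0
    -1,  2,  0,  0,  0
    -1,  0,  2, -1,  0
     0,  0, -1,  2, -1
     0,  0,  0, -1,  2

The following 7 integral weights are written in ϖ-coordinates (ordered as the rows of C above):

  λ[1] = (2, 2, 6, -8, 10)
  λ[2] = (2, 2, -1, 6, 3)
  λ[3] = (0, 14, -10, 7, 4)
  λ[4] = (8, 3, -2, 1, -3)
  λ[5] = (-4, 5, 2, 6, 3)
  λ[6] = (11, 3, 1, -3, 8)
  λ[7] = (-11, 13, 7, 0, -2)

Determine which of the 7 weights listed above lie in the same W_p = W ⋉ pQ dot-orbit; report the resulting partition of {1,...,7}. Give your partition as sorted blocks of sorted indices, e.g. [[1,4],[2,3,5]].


Root system A_5: the 5×5 matrix C matches after relabeling.

λ_j+ρ reflected into Ā_17 (⟨·,θ^∨⟩≤17); 5-tuples as given:

  1: (3, 3, 0, 7, 4) · 2: (3, 3, 0, 7, 4) · 3: (8, 4, 0, 1, 1) · 4: (8, 4, 0, 1, 1) · 5: (3, 3, 0, 7, 4) · 6: (8, 4, 0, 1, 1) · 7: (8, 4, 0, 1, 1)

Partition of {1..7} into 2 W_17-dot-orbits:

[[1, 2, 5], [3, 4, 6, 7]]


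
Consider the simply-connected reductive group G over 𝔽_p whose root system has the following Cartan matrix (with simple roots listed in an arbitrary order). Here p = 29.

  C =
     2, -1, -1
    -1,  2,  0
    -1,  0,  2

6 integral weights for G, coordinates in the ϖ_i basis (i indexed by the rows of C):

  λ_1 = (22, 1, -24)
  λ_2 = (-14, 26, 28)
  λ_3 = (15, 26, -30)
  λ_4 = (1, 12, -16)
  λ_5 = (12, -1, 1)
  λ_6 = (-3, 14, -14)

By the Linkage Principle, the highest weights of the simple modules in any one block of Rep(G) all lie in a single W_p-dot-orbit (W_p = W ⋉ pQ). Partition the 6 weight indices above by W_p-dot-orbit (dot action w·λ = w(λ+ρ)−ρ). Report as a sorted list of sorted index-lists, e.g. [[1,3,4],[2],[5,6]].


Root system A_3: the 3×3 matrix C matches after relabeling.

Alcove-folded reps (p=29, 6 weights, presented ϖ-order):

  [1] (0, 2, 23)
  [2] (13, 0, 2)
  [3] (13, 0, 2)
  [4] (13, 0, 2)
  [5] (13, 0, 2)
  [6] (13, 0, 2)

Partition of {1..6} into 2 W_29-dot-orbits:

[[1], [2, 3, 4, 5, 6]]


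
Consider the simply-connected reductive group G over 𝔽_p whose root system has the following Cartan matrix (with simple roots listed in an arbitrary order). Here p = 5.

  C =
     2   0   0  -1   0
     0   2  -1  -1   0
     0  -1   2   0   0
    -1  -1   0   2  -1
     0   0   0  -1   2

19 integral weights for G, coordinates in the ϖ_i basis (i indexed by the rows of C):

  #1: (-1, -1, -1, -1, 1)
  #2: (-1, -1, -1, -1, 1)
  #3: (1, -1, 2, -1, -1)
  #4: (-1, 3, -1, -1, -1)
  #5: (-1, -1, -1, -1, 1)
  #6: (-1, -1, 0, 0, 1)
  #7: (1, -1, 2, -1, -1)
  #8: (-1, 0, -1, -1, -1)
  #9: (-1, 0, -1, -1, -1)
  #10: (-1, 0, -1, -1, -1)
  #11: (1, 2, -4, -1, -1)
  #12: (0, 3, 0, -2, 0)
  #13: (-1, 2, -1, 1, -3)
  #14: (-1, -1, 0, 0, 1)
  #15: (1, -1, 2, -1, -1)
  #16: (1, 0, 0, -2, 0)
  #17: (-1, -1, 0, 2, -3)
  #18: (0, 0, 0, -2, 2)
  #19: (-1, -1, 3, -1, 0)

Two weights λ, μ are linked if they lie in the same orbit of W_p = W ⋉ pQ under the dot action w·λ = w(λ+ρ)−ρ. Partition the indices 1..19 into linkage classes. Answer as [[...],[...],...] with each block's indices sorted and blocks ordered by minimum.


Cartan matrix: type D_5 (|W|=1920); un-permuting the 5 rows.

W_5-reps of the 19 weights in Ā_5 (same 5-coord order as C):

  λ_1 → (0, 0, 0, 0, 2) · λ_2 → (0, 0, 0, 0, 2) · λ_3 → (2, 0, 3, 0, 0) · λ_4 → (0, 1, 0, 0, 0) · λ_5 → (0, 0, 0, 0, 2) · λ_6 → (0, 0, 1, 1, 2) · λ_7 → (2, 0, 3, 0, 0) · λ_8 → (0, 1, 0, 0, 0) · λ_9 → (0, 1, 0, 0, 0) · λ_10 → (0, 1, 0, 0, 0) · λ_11 → (2, 0, 3, 0, 0) · λ_12 → (0, 1, 0, 0, 0) · λ_13 → (0, 0, 0, 0, 2) · λ_14 → (0, 0, 1, 1, 2) · λ_15 → (2, 0, 3, 0, 0) · λ_16 → (1, 0, 1, 1, 0) · λ_17 → (0, 0, 1, 1, 2) · λ_18 → (0, 0, 1, 1, 2) · λ_19 → (0, 0, 4, 0, 1)

Linkage partition of the 19 weights (6 classes, p=5):

[[1, 2, 5, 13], [3, 7, 11, 15], [4, 8, 9, 10, 12], [6, 14, 17, 18], [16], [19]]


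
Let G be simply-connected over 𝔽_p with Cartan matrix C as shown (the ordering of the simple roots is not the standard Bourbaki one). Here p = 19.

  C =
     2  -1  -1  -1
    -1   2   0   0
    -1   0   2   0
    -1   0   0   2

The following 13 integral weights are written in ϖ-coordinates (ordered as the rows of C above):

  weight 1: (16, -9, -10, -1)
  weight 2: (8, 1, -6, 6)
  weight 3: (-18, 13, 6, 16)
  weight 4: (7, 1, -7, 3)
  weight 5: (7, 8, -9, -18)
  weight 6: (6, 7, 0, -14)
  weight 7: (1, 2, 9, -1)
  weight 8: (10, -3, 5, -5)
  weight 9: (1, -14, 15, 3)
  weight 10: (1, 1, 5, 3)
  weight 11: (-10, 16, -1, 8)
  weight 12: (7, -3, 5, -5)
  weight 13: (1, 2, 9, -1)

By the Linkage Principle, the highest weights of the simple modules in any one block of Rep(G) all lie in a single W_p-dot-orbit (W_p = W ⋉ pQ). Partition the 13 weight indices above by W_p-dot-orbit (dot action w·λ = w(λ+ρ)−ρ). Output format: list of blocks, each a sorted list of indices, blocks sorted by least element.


Cartan matrix: type D_4 (|W|=192); un-permuting the 4 rows.

W_19-reps of the 13 weights in Ā_19 (same 4-coord order as C):

  [1] (0, 8, 9, 0)
  [2] (1, 2, 5, 7)
  [3] (2, 3, 10, 0)
  [4] (2, 2, 6, 4)
  [5] (0, 8, 9, 0)
  [6] (1, 2, 5, 7)
  [7] (2, 3, 10, 0)
  [8] (2, 2, 6, 4)
  [9] (1, 2, 5, 7)
  [10] (2, 2, 6, 4)
  [11] (0, 8, 9, 0)
  [12] (2, 2, 6, 4)
  [13] (2, 3, 10, 0)

The 13 indices split into 4 linkage classes (same alcove rep ⇔ same W_19-dot-orbit):

[[1, 5, 11], [2, 6, 9], [3, 7, 13], [4, 8, 10, 12]]


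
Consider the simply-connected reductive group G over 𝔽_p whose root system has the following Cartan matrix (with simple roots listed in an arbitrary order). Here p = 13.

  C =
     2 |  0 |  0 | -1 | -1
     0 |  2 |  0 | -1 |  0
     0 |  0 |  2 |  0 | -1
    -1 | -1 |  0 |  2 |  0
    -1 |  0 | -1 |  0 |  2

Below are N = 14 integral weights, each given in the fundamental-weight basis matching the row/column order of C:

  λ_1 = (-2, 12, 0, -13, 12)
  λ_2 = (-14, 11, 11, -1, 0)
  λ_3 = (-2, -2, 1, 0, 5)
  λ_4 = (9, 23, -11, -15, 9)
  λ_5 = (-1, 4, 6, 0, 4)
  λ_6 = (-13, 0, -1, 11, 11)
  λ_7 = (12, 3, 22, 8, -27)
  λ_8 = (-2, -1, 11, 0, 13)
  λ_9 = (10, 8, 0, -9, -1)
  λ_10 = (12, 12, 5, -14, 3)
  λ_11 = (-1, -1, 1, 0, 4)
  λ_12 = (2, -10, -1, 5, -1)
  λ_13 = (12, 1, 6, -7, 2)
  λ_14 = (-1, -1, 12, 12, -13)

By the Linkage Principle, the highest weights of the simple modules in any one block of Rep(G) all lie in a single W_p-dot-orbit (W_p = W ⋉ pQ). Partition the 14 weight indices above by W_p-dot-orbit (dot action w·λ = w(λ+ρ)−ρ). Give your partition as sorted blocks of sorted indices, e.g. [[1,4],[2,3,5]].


C ↔ A_5 under row/col permutation; |W(A_5)| = 720.

Ā_13 reps of the 14 weights (A_5, coords as presented):

  λ_1+ρ ↦ (12, 1, 0, 0, 0);  λ_2+ρ ↦ (12, 1, 0, 0, 0);  λ_3+ρ ↦ (0, 0, 2, 1, 5);  λ_4+ρ ↦ (3, 2, 3, 4, 0);  λ_5+ρ ↦ (0, 0, 2, 1, 5);  λ_6+ρ ↦ (12, 1, 0, 0, 0);  λ_7+ρ ↦ (0, 6, 0, 3, 0);  λ_8+ρ ↦ (12, 1, 0, 0, 0);  λ_9+ρ ↦ (3, 1, 1, 8, 0);  λ_10+ρ ↦ (0, 6, 0, 3, 0);  λ_11+ρ ↦ (0, 0, 2, 1, 5);  λ_12+ρ ↦ (0, 6, 0, 3, 0);  λ_13+ρ ↦ (3, 2, 3, 4, 0);  λ_14+ρ ↦ (12, 1, 0, 0, 0)

5 distinct reps among the 14 weights ⇒ 5 W_13-linkage classes:

[[1, 2, 6, 8, 14], [3, 5, 11], [4, 13], [7, 10, 12], [9]]


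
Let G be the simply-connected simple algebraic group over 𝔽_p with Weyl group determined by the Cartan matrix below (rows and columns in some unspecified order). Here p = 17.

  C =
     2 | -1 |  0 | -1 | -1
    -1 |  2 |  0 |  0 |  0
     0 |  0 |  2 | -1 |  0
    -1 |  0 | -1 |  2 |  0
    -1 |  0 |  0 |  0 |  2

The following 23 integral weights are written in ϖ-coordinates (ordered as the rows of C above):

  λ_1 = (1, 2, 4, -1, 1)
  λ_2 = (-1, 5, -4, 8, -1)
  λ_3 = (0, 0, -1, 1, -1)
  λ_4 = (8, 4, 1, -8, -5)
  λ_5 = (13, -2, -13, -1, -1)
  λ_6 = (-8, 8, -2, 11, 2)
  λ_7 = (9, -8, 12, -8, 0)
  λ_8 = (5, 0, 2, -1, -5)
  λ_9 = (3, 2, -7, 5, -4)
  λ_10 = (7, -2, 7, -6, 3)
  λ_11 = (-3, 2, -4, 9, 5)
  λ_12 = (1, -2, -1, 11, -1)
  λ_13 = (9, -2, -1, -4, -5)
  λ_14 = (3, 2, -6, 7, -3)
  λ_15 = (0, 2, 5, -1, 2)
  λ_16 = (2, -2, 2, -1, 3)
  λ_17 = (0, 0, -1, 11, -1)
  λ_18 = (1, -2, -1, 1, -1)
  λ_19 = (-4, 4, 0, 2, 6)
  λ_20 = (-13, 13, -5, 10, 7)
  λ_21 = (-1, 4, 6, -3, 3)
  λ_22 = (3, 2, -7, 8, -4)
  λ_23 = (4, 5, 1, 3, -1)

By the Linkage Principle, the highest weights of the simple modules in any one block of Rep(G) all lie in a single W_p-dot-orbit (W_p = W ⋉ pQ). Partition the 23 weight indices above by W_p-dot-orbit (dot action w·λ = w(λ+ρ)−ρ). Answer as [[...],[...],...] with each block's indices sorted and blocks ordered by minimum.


Root system D_5: the 5×5 matrix C matches after relabeling.

W_17-reps of the 23 weights in Ā_17 (same 5-coord order as C):

    λ_1+ρ ↦ (2, 3, 5, 0, 2)
    λ_2+ρ ↦ (0, 6, 3, 2, 0)
    λ_3+ρ ↦ (1, 1, 0, 2, 0)
    λ_4+ρ ↦ (2, 3, 5, 0, 2)
    λ_5+ρ ↦ (1, 1, 0, 2, 0)
    λ_6+ρ ↦ (3, 2, 1, 0, 4)
    λ_7+ρ ↦ (1, 3, 6, 0, 3)
    λ_8+ρ ↦ (2, 1, 3, 0, 4)
    λ_9+ρ ↦ (1, 3, 6, 0, 3)
    λ_10+ρ ↦ (2, 1, 3, 0, 4)
    λ_11+ρ ↦ (2, 1, 3, 0, 4)
    λ_12+ρ ↦ (1, 1, 0, 2, 0)
    λ_13+ρ ↦ (2, 1, 3, 0, 4)
    λ_14+ρ ↦ (2, 3, 5, 0, 2)
    λ_15+ρ ↦ (1, 3, 6, 0, 3)
    λ_16+ρ ↦ (2, 1, 3, 0, 4)
    λ_17+ρ ↦ (1, 1, 0, 2, 0)
    λ_18+ρ ↦ (1, 1, 0, 2, 0)
    λ_19+ρ ↦ (3, 2, 1, 0, 4)
    λ_20+ρ ↦ (3, 2, 1, 0, 4)
    λ_21+ρ ↦ (2, 3, 5, 0, 2)
    λ_22+ρ ↦ (1, 3, 6, 0, 3)
    λ_23+ρ ↦ (0, 6, 3, 2, 0)

Grouping the 23 weights by Ā_17-representative: 6 linkage classes.

[[1, 4, 14, 21], [2, 23], [3, 5, 12, 17, 18], [6, 19, 20], [7, 9, 15, 22], [8, 10, 11, 13, 16]]


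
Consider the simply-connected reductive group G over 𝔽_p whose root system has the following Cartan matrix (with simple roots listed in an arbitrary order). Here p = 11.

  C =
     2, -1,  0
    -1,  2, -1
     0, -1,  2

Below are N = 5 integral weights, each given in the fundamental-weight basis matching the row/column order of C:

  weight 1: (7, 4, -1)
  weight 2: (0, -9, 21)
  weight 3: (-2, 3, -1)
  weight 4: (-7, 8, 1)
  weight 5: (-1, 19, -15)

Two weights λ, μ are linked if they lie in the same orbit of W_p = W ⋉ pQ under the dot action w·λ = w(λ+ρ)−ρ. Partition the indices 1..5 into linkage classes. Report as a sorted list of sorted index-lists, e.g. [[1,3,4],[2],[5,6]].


C ↔ A_3 under row/col permutation; |W(A_3)| = 24.

Ā_11 reps of the 5 weights (A_3, coords as presented):

  [1] (6, 3, 2) · [2] (1, 3, 0) · [3] (1, 3, 0) · [4] (6, 3, 2) · [5] (6, 3, 2)

These 5 weights hit 2 W_11-dot-orbits; sizes (3, 2):

[[1, 4, 5], [2, 3]]


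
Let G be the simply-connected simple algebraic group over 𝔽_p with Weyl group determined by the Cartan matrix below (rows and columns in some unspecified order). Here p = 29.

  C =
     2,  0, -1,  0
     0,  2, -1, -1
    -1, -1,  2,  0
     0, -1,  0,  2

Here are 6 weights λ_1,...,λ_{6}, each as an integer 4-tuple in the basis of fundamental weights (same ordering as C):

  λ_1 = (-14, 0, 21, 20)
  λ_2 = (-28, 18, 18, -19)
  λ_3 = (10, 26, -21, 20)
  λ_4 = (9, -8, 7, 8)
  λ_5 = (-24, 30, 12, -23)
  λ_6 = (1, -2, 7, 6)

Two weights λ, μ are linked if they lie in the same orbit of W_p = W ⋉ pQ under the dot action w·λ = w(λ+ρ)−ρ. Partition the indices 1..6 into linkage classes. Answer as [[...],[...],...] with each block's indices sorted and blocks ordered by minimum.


Cartan matrix: type A_4 (|W|=120); un-permuting the 4 rows.

Each λ_j+ρ reduced to Ā_29; 4-tuples below use C's row order:

    1: (2, 1, 7, 6)
    2: (10, 7, 1, 2)
    3: (10, 7, 1, 2)
    4: (10, 7, 1, 2)
    5: (2, 1, 7, 6)
    6: (2, 1, 7, 6)

2 distinct reps among the 6 weights ⇒ 2 W_29-linkage classes:

[[1, 5, 6], [2, 3, 4]]


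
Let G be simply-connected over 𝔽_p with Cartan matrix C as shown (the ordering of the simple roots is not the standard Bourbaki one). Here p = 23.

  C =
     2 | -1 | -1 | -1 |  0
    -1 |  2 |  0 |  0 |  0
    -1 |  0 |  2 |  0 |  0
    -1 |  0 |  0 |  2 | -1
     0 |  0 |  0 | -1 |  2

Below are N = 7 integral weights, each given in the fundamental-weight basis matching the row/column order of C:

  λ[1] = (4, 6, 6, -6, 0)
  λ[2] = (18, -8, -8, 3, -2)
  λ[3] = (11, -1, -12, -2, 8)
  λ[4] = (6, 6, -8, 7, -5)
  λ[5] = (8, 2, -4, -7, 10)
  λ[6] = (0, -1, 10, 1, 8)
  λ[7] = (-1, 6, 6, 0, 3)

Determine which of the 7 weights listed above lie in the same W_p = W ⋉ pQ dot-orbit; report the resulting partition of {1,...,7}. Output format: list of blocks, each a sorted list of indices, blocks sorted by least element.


Cartan matrix: type D_5 (|W|=1920); un-permuting the 5 rows.

λ_j+ρ reflected into Ā_23 (⟨·,θ^∨⟩≤23); 5-tuples as given:

    [1] (0, 7, 7, 1, 4)
    [2] (0, 7, 7, 1, 4)
    [3] (0, 0, 11, 1, 8)
    [4] (0, 7, 7, 1, 4)
    [5] (0, 3, 3, 6, 5)
    [6] (0, 0, 11, 1, 8)
    [7] (0, 7, 7, 1, 4)

These 7 weights hit 3 W_23-dot-orbits; sizes (4, 2, 1):

[[1, 2, 4, 7], [3, 6], [5]]


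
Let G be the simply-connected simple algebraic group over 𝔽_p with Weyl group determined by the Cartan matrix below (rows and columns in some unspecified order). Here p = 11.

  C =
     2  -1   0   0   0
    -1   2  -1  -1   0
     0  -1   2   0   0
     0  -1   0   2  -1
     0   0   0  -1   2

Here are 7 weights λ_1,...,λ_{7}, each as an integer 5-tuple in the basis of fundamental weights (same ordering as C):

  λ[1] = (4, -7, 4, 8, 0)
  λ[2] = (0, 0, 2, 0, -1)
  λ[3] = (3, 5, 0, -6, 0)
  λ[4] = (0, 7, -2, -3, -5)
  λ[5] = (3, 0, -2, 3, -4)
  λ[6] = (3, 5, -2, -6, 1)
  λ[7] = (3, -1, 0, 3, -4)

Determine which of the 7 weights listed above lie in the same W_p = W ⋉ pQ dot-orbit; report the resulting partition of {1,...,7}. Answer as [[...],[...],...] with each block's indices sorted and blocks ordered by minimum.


Type D_5, rank 5, |W|=1920; reorder rows/cols to standard.

Alcove-folded reps (p=11, 7 weights, presented ϖ-order):

    [1] (1, 1, 1, 1, 2)
    [2] (1, 1, 3, 1, 0)
    [3] (4, 0, 1, 1, 3)
    [4] (1, 1, 1, 1, 2)
    [5] (4, 0, 1, 1, 3)
    [6] (4, 0, 1, 1, 3)
    [7] (4, 0, 1, 1, 3)

These 7 weights hit 3 W_11-dot-orbits; sizes (2, 1, 4):

[[1, 4], [2], [3, 5, 6, 7]]
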